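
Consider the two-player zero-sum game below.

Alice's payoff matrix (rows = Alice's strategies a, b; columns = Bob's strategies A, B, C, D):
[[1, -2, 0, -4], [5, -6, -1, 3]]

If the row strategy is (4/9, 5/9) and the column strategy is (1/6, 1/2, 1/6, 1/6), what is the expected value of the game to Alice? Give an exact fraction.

-91/54

Against (1/6, 1/2, 1/6, 1/6), each row's expected payoff is a: -3/2; b: -11/6.
Taking the (4/9, 5/9)-weighted average: (4/9)·(-3/2) + (5/9)·(-11/6) = -91/54.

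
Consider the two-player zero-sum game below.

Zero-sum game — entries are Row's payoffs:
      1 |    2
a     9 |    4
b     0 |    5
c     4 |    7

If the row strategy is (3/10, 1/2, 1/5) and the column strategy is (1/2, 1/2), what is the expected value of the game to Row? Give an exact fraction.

Against (1/2, 1/2), each row's expected payoff is a: 13/2; b: 5/2; c: 11/2.
Taking the (3/10, 1/2, 1/5)-weighted average: (3/10)·(13/2) + (1/2)·(5/2) + (1/5)·(11/2) = 43/10.

43/10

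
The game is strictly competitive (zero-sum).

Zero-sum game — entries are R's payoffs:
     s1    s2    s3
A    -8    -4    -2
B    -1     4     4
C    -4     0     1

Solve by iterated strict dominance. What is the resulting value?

-1

Column s2 is strictly dominated by s1 for C (-8<-4, -1<4, -4<0); eliminate s2.
Column s3 is strictly dominated by s1 for C (-8<-2, -1<4, -4<1); eliminate s3.
Row A is strictly dominated by row B (-1>-8); eliminate A.
Row C is strictly dominated by row B (-1>-4); eliminate C.
Only (B, s1) remains, with payoff -1.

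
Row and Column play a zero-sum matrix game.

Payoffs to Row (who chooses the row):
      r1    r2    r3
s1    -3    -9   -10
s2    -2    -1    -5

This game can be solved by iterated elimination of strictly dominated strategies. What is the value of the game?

Column r1 is strictly dominated by r3 for Column (-10<-3, -5<-2); eliminate r1.
Column r2 is strictly dominated by r3 for Column (-10<-9, -5<-1); eliminate r2.
Row s1 is strictly dominated by row s2 (-5>-10); eliminate s1.
Only (s2, r3) remains, with payoff -5.

-5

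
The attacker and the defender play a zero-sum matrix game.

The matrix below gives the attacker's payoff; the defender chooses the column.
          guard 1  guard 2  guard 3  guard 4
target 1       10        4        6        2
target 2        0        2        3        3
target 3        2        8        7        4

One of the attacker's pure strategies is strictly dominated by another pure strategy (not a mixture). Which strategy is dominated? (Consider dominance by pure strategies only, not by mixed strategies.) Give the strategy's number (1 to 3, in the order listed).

2

Compare target 2 with target 3: 2 > 0, 8 > 2, 7 > 3, 4 > 3.
So target 3 strictly dominates target 2 for the attacker; target 2 is strictly dominated.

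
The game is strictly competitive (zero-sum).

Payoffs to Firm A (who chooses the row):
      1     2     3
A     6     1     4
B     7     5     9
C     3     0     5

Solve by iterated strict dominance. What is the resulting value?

Row C is strictly dominated by row B (7>3, 5>0, 9>5); eliminate C.
Column 1 is strictly dominated by 2 for Firm B (1<6, 5<7); eliminate 1.
Column 3 is strictly dominated by 2 for Firm B (1<4, 5<9); eliminate 3.
Row A is strictly dominated by row B (5>1); eliminate A.
Only (B, 2) remains, with payoff 5.

5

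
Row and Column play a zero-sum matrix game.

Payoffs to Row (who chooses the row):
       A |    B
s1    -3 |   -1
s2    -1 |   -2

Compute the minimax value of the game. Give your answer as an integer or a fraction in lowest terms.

Row minima are -3 and -2, so Row's maximin is -2; column maxima are -1 and -1, so Column's minimax is -1. These differ, so the equilibrium is in mixed strategies.
Let Row play s1 with probability p. Column is indifferent when −3p − (1−p) = −p − 2(1−p), giving p = 1/3.
Let Column play A with probability q. Row is indifferent when −3q − (1−q) = −q − 2(1−q), giving q = 1/3.
The value is -3·(1/3) + (-1)·(2/3) = -5/3.

-5/3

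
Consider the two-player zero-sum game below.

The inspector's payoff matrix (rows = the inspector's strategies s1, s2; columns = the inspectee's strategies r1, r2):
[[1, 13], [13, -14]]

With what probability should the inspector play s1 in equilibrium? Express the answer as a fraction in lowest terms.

Row minima are 1 and -14, so the inspector's maximin is 1; column maxima are 13 and 13, so the inspectee's minimax is 13. These differ, so the equilibrium is in mixed strategies.
Let the inspector play s1 with probability p. The inspectee is indifferent when p + 13(1−p) = 13p − 14(1−p), giving p = 9/13.

9/13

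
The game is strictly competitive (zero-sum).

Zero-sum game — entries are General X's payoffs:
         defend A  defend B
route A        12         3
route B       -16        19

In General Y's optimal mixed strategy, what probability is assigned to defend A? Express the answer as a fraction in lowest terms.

4/11

Row minima are 3 and -16, so General X's maximin is 3; column maxima are 12 and 19, so General Y's minimax is 12. These differ, so the equilibrium is in mixed strategies.
Let General Y play defend A with probability q. General X is indifferent when 12q + 3(1−q) = −16q + 19(1−q), giving q = 4/11.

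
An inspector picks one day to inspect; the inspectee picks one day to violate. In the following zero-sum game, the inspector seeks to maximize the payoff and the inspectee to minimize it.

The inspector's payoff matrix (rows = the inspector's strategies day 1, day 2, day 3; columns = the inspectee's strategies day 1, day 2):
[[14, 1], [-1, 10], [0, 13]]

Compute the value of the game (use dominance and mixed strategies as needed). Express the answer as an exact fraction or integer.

7

Row day 2 is strictly dominated by row day 3, so the inspector never plays it.
The remaining 2×2 game on (day 1, day 3) × (day 1, day 2) has no saddle point. Let the inspector play day 1 with probability p; indifference gives 14p = p + 13(1−p), so p = 1/2.
Similarly the inspectee's optimal q on day 1 is 6/13, and the value is 14·(6/13) + (1)·(7/13) = 7.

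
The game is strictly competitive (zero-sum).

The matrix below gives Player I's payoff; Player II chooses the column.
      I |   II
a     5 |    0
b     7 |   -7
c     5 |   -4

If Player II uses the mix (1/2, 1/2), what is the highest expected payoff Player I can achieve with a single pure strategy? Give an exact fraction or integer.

a: (5)·(1/2) + (0)·(1/2) = 5/2.
b: (7)·(1/2) + (-7)·(1/2) = 0.
c: (5)·(1/2) + (-4)·(1/2) = 1/2.
The best pure response is a with expected payoff 5/2.

5/2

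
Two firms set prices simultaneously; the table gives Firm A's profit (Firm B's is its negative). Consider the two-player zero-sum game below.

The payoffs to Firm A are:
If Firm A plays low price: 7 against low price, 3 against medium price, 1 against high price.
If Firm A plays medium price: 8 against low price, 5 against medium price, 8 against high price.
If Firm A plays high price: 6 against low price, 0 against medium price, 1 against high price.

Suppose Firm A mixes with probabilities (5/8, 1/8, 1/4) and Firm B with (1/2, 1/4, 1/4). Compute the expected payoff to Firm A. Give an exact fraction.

Against (1/2, 1/4, 1/4), each row's expected payoff is low price: 9/2; medium price: 29/4; high price: 13/4.
Taking the (5/8, 1/8, 1/4)-weighted average: (5/8)·(9/2) + (1/8)·(29/4) + (1/4)·(13/4) = 145/32.

145/32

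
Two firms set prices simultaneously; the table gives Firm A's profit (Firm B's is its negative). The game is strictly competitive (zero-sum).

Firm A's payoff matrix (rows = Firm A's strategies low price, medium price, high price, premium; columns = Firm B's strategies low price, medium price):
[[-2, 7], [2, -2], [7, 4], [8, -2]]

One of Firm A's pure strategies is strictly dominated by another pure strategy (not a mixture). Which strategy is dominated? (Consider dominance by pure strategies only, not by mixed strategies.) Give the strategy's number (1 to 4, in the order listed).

Compare medium price with high price: 7 > 2, 4 > -2.
So high price strictly dominates medium price for Firm A; medium price is strictly dominated.

2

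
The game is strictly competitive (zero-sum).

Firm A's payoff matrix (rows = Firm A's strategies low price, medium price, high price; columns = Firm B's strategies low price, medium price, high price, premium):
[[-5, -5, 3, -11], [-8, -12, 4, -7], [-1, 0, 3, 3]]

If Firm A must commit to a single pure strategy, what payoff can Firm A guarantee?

-1

The worst-case payoff for each row is low price: -11, medium price: -12, high price: -1.
The best of these is -1.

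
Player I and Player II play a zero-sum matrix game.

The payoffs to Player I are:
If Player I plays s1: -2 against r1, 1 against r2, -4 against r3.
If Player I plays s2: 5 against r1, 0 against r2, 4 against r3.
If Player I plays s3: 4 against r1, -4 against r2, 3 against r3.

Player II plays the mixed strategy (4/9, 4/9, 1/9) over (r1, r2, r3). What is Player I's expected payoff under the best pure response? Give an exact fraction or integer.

s1: (-2)·(4/9) + (1)·(4/9) + (-4)·(1/9) = -8/9.
s2: (5)·(4/9) + (0)·(4/9) + (4)·(1/9) = 8/3.
s3: (4)·(4/9) + (-4)·(4/9) + (3)·(1/9) = 1/3.
The best pure response is s2 with expected payoff 8/3.

8/3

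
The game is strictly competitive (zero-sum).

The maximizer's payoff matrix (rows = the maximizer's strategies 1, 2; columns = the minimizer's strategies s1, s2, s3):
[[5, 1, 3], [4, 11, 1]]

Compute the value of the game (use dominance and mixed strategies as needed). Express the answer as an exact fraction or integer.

Column s1 is strictly dominated by s3 for the minimizer (it gives the maximizer more in every row).
The remaining 2×2 game on (1, 2) × (s2, s3) has no saddle point. Let the maximizer play 1 with probability p; indifference gives p + 11(1−p) = 3p + (1−p), so p = 5/6.
Similarly the minimizer's optimal q on s2 is 1/6, and the value is 1·(1/6) + (3)·(5/6) = 8/3.

8/3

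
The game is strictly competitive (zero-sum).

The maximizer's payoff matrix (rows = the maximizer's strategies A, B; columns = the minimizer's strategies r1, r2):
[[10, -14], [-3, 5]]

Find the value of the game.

1/4

Row minima are -14 and -3, so the maximizer's maximin is -3; column maxima are 10 and 5, so the minimizer's minimax is 5. These differ, so the equilibrium is in mixed strategies.
Let the maximizer play A with probability p. The minimizer is indifferent when 10p − 3(1−p) = −14p + 5(1−p), giving p = 1/4.
Let the minimizer play r1 with probability q. The maximizer is indifferent when 10q − 14(1−q) = −3q + 5(1−q), giving q = 19/32.
The value is 10·(19/32) + (-14)·(13/32) = 1/4.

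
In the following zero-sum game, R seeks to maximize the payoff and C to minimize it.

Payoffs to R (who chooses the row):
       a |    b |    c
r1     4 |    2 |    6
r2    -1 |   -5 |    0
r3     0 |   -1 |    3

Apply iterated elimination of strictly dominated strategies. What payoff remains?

2

Row r3 is strictly dominated by row r1 (4>0, 2>-1, 6>3); eliminate r3.
Column c is strictly dominated by a for C (4<6, -1<0); eliminate c.
Row r2 is strictly dominated by row r1 (4>-1, 2>-5); eliminate r2.
Column a is strictly dominated by b for C (2<4); eliminate a.
Only (r1, b) remains, with payoff 2.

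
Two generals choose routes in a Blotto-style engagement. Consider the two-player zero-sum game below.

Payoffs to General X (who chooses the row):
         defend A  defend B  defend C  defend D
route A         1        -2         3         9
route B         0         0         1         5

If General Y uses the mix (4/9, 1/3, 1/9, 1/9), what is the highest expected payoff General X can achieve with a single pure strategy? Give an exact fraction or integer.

route A: (1)·(4/9) + (-2)·(1/3) + (3)·(1/9) + (9)·(1/9) = 10/9.
route B: (0)·(4/9) + (0)·(1/3) + (1)·(1/9) + (5)·(1/9) = 2/3.
The best pure response is route A with expected payoff 10/9.

10/9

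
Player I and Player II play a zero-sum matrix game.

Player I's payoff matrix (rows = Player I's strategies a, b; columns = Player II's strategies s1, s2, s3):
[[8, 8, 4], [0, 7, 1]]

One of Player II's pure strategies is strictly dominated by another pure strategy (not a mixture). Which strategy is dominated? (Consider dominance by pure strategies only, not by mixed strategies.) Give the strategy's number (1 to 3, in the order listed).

Player II prefers columns that give Player I less. Compare s2 with s3: 4 < 8, 1 < 7.
So s3 strictly dominates s2 for Player II; s2 is strictly dominated.

2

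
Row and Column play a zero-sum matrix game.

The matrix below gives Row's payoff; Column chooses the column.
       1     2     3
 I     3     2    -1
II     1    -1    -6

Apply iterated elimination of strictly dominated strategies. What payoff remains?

-1

Row II is strictly dominated by row I (3>1, 2>-1, -1>-6); eliminate II.
Column 1 is strictly dominated by 2 for Column (2<3); eliminate 1.
Column 2 is strictly dominated by 3 for Column (-1<2); eliminate 2.
Only (I, 3) remains, with payoff -1.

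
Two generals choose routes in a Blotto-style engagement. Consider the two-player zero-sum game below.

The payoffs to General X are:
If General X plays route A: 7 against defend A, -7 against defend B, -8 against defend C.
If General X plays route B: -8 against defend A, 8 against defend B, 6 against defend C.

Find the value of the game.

Column defend B is strictly dominated by defend C for General Y (it gives General X more in every row).
The remaining 2×2 game on (route A, route B) × (defend A, defend C) has no saddle point. Let General X play route A with probability p; indifference gives 7p − 8(1−p) = −8p + 6(1−p), so p = 14/29.
Similarly General Y's optimal q on defend A is 14/29, and the value is 7·(14/29) + (-8)·(15/29) = -22/29.

-22/29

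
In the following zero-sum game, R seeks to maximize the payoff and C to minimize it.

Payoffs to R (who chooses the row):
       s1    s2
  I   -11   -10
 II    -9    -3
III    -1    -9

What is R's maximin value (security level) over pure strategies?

-9

The worst-case payoff for each row is I: -11, II: -9, III: -9.
The best of these is -9.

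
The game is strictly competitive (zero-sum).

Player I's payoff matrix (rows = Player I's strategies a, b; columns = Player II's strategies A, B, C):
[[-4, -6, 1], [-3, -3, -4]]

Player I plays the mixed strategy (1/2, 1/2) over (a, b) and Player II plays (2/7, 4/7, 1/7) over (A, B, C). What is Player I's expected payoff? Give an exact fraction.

Against (2/7, 4/7, 1/7), each row's expected payoff is a: -31/7; b: -22/7.
Taking the (1/2, 1/2)-weighted average: (1/2)·(-31/7) + (1/2)·(-22/7) = -53/14.

-53/14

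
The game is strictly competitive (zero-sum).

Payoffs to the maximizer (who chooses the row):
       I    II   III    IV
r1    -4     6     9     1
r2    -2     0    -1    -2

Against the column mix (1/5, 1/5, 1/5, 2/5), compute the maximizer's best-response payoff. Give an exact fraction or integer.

r1: (-4)·(1/5) + (6)·(1/5) + (9)·(1/5) + (1)·(2/5) = 13/5.
r2: (-2)·(1/5) + (0)·(1/5) + (-1)·(1/5) + (-2)·(2/5) = -7/5.
The best pure response is r1 with expected payoff 13/5.

13/5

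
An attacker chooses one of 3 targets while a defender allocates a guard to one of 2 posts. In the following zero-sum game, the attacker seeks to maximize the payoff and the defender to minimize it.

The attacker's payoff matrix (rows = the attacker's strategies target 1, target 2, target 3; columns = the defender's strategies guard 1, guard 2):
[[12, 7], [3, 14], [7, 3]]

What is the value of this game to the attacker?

Row target 3 is strictly dominated by row target 1, so the attacker never plays it.
The remaining 2×2 game on (target 1, target 2) × (guard 1, guard 2) has no saddle point. Let the attacker play target 1 with probability p; indifference gives 12p + 3(1−p) = 7p + 14(1−p), so p = 11/16.
Similarly the defender's optimal q on guard 1 is 7/16, and the value is 12·(7/16) + (7)·(9/16) = 147/16.

147/16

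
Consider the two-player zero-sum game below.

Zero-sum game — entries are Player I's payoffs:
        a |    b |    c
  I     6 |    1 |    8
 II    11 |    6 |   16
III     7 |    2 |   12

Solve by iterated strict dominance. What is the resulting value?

6

Column a is strictly dominated by b for Player II (1<6, 6<11, 2<7); eliminate a.
Column c is strictly dominated by b for Player II (1<8, 6<16, 2<12); eliminate c.
Row I is strictly dominated by row II (6>1); eliminate I.
Row III is strictly dominated by row II (6>2); eliminate III.
Only (II, b) remains, with payoff 6.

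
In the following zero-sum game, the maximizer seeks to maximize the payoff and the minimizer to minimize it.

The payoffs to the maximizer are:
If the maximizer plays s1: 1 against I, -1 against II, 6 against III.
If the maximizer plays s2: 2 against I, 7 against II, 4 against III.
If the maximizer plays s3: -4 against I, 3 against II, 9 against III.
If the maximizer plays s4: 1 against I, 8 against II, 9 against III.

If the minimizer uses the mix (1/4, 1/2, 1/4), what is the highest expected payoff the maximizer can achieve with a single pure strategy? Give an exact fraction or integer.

13/2

s1: (1)·(1/4) + (-1)·(1/2) + (6)·(1/4) = 5/4.
s2: (2)·(1/4) + (7)·(1/2) + (4)·(1/4) = 5.
s3: (-4)·(1/4) + (3)·(1/2) + (9)·(1/4) = 11/4.
s4: (1)·(1/4) + (8)·(1/2) + (9)·(1/4) = 13/2.
The best pure response is s4 with expected payoff 13/2.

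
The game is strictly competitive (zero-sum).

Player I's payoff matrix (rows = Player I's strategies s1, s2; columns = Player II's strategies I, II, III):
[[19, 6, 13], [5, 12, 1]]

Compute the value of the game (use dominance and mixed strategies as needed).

25/3

Column I is strictly dominated by III for Player II (it gives Player I more in every row).
The remaining 2×2 game on (s1, s2) × (II, III) has no saddle point. Let Player I play s1 with probability p; indifference gives 6p + 12(1−p) = 13p + (1−p), so p = 11/18.
Similarly Player II's optimal q on II is 2/3, and the value is 6·(2/3) + (13)·(1/3) = 25/3.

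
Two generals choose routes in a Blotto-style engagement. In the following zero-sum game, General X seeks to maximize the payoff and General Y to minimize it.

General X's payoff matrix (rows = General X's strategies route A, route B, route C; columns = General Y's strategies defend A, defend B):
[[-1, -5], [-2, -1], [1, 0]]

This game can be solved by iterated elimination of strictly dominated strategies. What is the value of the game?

Row route A is strictly dominated by row route C (1>-1, 0>-5); eliminate route A.
Row route B is strictly dominated by row route C (1>-2, 0>-1); eliminate route B.
Column defend A is strictly dominated by defend B for General Y (0<1); eliminate defend A.
Only (route C, defend B) remains, with payoff 0.

0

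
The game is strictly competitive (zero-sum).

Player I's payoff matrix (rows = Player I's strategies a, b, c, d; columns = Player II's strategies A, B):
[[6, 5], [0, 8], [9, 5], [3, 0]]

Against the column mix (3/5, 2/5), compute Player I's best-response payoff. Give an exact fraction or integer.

37/5

a: (6)·(3/5) + (5)·(2/5) = 28/5.
b: (0)·(3/5) + (8)·(2/5) = 16/5.
c: (9)·(3/5) + (5)·(2/5) = 37/5.
d: (3)·(3/5) + (0)·(2/5) = 9/5.
The best pure response is c with expected payoff 37/5.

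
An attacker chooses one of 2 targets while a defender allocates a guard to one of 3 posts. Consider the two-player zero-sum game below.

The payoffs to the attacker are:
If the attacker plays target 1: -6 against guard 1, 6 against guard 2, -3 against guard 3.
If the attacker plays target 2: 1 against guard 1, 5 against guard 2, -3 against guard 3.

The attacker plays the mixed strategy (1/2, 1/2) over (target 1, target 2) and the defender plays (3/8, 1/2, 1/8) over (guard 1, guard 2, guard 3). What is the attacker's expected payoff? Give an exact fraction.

23/16

Against (3/8, 1/2, 1/8), each row's expected payoff is target 1: 3/8; target 2: 5/2.
Taking the (1/2, 1/2)-weighted average: (1/2)·(3/8) + (1/2)·(5/2) = 23/16.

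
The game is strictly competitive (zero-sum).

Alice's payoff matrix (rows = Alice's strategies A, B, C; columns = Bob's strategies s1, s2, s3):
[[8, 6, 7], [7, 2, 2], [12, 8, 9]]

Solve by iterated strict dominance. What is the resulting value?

Column s1 is strictly dominated by s2 for Bob (6<8, 2<7, 8<12); eliminate s1.
Row A is strictly dominated by row C (8>6, 9>7); eliminate A.
Row B is strictly dominated by row C (8>2, 9>2); eliminate B.
Column s3 is strictly dominated by s2 for Bob (8<9); eliminate s3.
Only (C, s2) remains, with payoff 8.

8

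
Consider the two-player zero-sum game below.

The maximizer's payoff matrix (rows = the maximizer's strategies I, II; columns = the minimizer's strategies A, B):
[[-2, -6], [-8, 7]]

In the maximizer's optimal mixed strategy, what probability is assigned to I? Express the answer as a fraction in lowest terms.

15/19

Row minima are -6 and -8, so the maximizer's maximin is -6; column maxima are -2 and 7, so the minimizer's minimax is -2. These differ, so the equilibrium is in mixed strategies.
Let the maximizer play I with probability p. The minimizer is indifferent when −2p − 8(1−p) = −6p + 7(1−p), giving p = 15/19.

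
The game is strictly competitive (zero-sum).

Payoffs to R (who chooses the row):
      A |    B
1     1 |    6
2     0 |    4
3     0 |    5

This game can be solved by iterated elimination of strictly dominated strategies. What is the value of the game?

Row 2 is strictly dominated by row 1 (1>0, 6>4); eliminate 2.
Row 3 is strictly dominated by row 1 (1>0, 6>5); eliminate 3.
Column B is strictly dominated by A for C (1<6); eliminate B.
Only (1, A) remains, with payoff 1.

1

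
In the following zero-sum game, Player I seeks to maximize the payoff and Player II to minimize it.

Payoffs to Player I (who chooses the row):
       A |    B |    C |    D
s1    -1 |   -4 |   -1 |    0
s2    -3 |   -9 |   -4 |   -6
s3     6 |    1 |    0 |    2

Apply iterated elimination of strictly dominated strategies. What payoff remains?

0

Column A is strictly dominated by B for Player II (-4<-1, -9<-3, 1<6); eliminate A.
Row s2 is strictly dominated by row s1 (-4>-9, -1>-4, 0>-6); eliminate s2.
Row s1 is strictly dominated by row s3 (1>-4, 0>-1, 2>0); eliminate s1.
Column B is strictly dominated by C for Player II (0<1); eliminate B.
Column D is strictly dominated by C for Player II (0<2); eliminate D.
Only (s3, C) remains, with payoff 0.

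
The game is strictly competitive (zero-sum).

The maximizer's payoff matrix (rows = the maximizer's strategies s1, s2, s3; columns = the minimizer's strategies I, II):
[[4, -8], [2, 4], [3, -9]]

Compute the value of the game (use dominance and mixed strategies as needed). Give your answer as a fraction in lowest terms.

16/7

Row s3 is strictly dominated by row s1, so the maximizer never plays it.
The remaining 2×2 game on (s1, s2) × (I, II) has no saddle point. Let the maximizer play s1 with probability p; indifference gives 4p + 2(1−p) = −8p + 4(1−p), so p = 1/7.
Similarly the minimizer's optimal q on I is 6/7, and the value is 4·(6/7) + (-8)·(1/7) = 16/7.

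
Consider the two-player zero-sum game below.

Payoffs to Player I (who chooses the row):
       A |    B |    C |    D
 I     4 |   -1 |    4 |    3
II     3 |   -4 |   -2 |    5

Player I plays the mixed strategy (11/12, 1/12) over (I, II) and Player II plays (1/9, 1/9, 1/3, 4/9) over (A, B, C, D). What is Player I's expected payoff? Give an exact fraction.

155/54

Against (1/9, 1/9, 1/3, 4/9), each row's expected payoff is I: 3; II: 13/9.
Taking the (11/12, 1/12)-weighted average: (11/12)·(3) + (1/12)·(13/9) = 155/54.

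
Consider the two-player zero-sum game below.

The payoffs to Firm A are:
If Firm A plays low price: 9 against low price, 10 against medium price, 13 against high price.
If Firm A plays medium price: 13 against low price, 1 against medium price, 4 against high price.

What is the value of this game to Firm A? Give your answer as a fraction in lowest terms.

Column high price is strictly dominated by medium price for Firm B (it gives Firm A more in every row).
The remaining 2×2 game on (low price, medium price) × (low price, medium price) has no saddle point. Let Firm A play low price with probability p; indifference gives 9p + 13(1−p) = 10p + (1−p), so p = 12/13.
Similarly Firm B's optimal q on low price is 9/13, and the value is 9·(9/13) + (10)·(4/13) = 121/13.

121/13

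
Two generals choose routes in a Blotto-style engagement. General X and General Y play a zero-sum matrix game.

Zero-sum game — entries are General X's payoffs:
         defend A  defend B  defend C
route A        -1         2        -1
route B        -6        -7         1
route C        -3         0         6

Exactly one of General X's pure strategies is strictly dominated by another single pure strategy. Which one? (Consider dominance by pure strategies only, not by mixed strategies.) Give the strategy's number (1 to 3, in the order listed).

2

Compare route B with route C: -3 > -6, 0 > -7, 6 > 1.
So route C strictly dominates route B for General X; route B is strictly dominated.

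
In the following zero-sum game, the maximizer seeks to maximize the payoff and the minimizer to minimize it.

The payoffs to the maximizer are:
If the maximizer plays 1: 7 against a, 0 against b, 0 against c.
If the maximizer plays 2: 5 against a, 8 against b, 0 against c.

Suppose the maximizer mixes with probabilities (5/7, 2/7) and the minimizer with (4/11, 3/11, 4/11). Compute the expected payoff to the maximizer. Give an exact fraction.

Against (4/11, 3/11, 4/11), each row's expected payoff is 1: 28/11; 2: 4.
Taking the (5/7, 2/7)-weighted average: (5/7)·(28/11) + (2/7)·(4) = 228/77.

228/77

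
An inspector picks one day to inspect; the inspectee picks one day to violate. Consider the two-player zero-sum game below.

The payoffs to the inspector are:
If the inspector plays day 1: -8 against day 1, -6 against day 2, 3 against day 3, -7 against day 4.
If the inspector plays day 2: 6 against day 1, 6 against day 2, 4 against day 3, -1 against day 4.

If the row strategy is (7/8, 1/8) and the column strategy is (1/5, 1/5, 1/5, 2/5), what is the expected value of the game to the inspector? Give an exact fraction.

Against (1/5, 1/5, 1/5, 2/5), each row's expected payoff is day 1: -5; day 2: 14/5.
Taking the (7/8, 1/8)-weighted average: (7/8)·(-5) + (1/8)·(14/5) = -161/40.

-161/40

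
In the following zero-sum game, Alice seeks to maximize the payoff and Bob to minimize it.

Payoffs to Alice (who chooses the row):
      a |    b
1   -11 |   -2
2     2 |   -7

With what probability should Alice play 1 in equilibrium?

1/2

Row minima are -11 and -7, so Alice's maximin is -7; column maxima are 2 and -2, so Bob's minimax is -2. These differ, so the equilibrium is in mixed strategies.
Let Alice play 1 with probability p. Bob is indifferent when −11p + 2(1−p) = −2p − 7(1−p), giving p = 1/2.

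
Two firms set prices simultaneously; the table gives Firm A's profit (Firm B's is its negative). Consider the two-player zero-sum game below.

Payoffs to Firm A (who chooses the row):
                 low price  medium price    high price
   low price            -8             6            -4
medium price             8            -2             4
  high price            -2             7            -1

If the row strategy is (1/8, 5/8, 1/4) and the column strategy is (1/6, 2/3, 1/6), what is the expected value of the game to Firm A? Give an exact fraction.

41/24

Against (1/6, 2/3, 1/6), each row's expected payoff is low price: 2; medium price: 2/3; high price: 25/6.
Taking the (1/8, 5/8, 1/4)-weighted average: (1/8)·(2) + (5/8)·(2/3) + (1/4)·(25/6) = 41/24.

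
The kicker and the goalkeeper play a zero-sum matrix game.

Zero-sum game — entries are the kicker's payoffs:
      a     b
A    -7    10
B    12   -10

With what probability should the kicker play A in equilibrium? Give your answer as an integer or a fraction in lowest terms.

22/39

Row minima are -7 and -10, so the kicker's maximin is -7; column maxima are 12 and 10, so the goalkeeper's minimax is 10. These differ, so the equilibrium is in mixed strategies.
Let the kicker play A with probability p. The goalkeeper is indifferent when −7p + 12(1−p) = 10p − 10(1−p), giving p = 22/39.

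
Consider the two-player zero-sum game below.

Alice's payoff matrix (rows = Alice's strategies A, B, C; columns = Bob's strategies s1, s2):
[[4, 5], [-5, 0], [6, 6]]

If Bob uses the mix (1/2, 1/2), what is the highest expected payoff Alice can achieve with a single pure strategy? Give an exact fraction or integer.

A: (4)·(1/2) + (5)·(1/2) = 9/2.
B: (-5)·(1/2) + (0)·(1/2) = -5/2.
C: (6)·(1/2) + (6)·(1/2) = 6.
The best pure response is C with expected payoff 6.

6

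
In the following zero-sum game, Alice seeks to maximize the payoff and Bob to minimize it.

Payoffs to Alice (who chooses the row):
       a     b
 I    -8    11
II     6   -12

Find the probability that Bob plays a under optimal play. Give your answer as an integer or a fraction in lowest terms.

23/37

Row minima are -8 and -12, so Alice's maximin is -8; column maxima are 6 and 11, so Bob's minimax is 6. These differ, so the equilibrium is in mixed strategies.
Let Bob play a with probability q. Alice is indifferent when −8q + 11(1−q) = 6q − 12(1−q), giving q = 23/37.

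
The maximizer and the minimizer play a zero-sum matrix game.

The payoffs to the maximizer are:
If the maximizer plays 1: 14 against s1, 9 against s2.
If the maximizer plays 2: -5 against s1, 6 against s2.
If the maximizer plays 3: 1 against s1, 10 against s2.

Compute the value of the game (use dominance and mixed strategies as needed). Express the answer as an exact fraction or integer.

Row 2 is strictly dominated by row 3, so the maximizer never plays it.
The remaining 2×2 game on (1, 3) × (s1, s2) has no saddle point. Let the maximizer play 1 with probability p; indifference gives 14p + (1−p) = 9p + 10(1−p), so p = 9/14.
Similarly the minimizer's optimal q on s1 is 1/14, and the value is 14·(1/14) + (9)·(13/14) = 131/14.

131/14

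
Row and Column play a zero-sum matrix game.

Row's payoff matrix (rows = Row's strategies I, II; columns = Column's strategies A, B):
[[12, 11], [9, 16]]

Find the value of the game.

93/8

Row minima are 11 and 9, so Row's maximin is 11; column maxima are 12 and 16, so Column's minimax is 12. These differ, so the equilibrium is in mixed strategies.
Let Row play I with probability p. Column is indifferent when 12p + 9(1−p) = 11p + 16(1−p), giving p = 7/8.
Let Column play A with probability q. Row is indifferent when 12q + 11(1−q) = 9q + 16(1−q), giving q = 5/8.
The value is 12·(5/8) + (11)·(3/8) = 93/8.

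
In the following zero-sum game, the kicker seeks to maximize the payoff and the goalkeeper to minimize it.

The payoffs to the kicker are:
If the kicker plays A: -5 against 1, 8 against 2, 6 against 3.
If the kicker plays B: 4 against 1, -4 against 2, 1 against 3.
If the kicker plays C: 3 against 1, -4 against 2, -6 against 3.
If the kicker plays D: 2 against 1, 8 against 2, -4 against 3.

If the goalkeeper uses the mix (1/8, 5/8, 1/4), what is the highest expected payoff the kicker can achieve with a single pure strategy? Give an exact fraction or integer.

47/8

A: (-5)·(1/8) + (8)·(5/8) + (6)·(1/4) = 47/8.
B: (4)·(1/8) + (-4)·(5/8) + (1)·(1/4) = -7/4.
C: (3)·(1/8) + (-4)·(5/8) + (-6)·(1/4) = -29/8.
D: (2)·(1/8) + (8)·(5/8) + (-4)·(1/4) = 17/4.
The best pure response is A with expected payoff 47/8.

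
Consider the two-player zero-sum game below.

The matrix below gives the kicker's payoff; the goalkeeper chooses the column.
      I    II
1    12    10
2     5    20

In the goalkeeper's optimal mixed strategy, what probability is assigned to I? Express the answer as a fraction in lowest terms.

10/17

Row minima are 10 and 5, so the kicker's maximin is 10; column maxima are 12 and 20, so the goalkeeper's minimax is 12. These differ, so the equilibrium is in mixed strategies.
Let the goalkeeper play I with probability q. The kicker is indifferent when 12q + 10(1−q) = 5q + 20(1−q), giving q = 10/17.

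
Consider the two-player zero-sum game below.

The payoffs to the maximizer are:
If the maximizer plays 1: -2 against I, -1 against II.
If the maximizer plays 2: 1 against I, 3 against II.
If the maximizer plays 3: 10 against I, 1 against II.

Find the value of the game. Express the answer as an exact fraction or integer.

29/11

Row 1 is strictly dominated by row 2, so the maximizer never plays it.
The remaining 2×2 game on (2, 3) × (I, II) has no saddle point. Let the maximizer play 2 with probability p; indifference gives p + 10(1−p) = 3p + (1−p), so p = 9/11.
Similarly the minimizer's optimal q on I is 2/11, and the value is 1·(2/11) + (3)·(9/11) = 29/11.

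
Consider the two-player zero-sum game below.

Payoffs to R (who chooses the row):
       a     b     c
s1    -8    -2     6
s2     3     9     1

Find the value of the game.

13/8

Column b is strictly dominated by a for C (it gives R more in every row).
The remaining 2×2 game on (s1, s2) × (a, c) has no saddle point. Let R play s1 with probability p; indifference gives −8p + 3(1−p) = 6p + (1−p), so p = 1/8.
Similarly C's optimal q on a is 5/16, and the value is -8·(5/16) + (6)·(11/16) = 13/8.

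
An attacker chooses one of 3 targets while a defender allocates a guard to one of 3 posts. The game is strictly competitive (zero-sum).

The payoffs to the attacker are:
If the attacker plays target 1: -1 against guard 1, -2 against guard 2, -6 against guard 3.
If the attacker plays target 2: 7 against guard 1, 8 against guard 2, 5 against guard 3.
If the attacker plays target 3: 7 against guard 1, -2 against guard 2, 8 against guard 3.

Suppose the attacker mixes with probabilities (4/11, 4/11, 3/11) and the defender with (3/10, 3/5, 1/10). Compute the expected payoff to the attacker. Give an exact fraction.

263/110

Against (3/10, 3/5, 1/10), each row's expected payoff is target 1: -21/10; target 2: 37/5; target 3: 17/10.
Taking the (4/11, 4/11, 3/11)-weighted average: (4/11)·(-21/10) + (4/11)·(37/5) + (3/11)·(17/10) = 263/110.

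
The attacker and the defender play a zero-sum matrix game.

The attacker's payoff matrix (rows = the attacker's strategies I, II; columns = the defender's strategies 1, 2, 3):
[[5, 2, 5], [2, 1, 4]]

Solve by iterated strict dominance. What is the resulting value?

Column 1 is strictly dominated by 2 for the defender (2<5, 1<2); eliminate 1.
Column 3 is strictly dominated by 2 for the defender (2<5, 1<4); eliminate 3.
Row II is strictly dominated by row I (2>1); eliminate II.
Only (I, 2) remains, with payoff 2.

2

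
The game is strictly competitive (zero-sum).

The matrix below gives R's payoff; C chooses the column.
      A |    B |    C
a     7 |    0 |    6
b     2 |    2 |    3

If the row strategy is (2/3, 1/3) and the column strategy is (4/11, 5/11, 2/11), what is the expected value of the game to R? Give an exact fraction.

104/33

Against (4/11, 5/11, 2/11), each row's expected payoff is a: 40/11; b: 24/11.
Taking the (2/3, 1/3)-weighted average: (2/3)·(40/11) + (1/3)·(24/11) = 104/33.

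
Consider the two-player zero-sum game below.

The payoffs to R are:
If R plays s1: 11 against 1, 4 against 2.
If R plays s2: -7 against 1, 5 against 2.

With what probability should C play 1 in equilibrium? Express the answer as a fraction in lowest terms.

Row minima are 4 and -7, so R's maximin is 4; column maxima are 11 and 5, so C's minimax is 5. These differ, so the equilibrium is in mixed strategies.
Let C play 1 with probability q. R is indifferent when 11q + 4(1−q) = −7q + 5(1−q), giving q = 1/19.

1/19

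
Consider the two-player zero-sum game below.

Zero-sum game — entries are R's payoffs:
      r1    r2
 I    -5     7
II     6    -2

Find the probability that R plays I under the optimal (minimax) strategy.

Row minima are -5 and -2, so R's maximin is -2; column maxima are 6 and 7, so C's minimax is 6. These differ, so the equilibrium is in mixed strategies.
Let R play I with probability p. C is indifferent when −5p + 6(1−p) = 7p − 2(1−p), giving p = 2/5.

2/5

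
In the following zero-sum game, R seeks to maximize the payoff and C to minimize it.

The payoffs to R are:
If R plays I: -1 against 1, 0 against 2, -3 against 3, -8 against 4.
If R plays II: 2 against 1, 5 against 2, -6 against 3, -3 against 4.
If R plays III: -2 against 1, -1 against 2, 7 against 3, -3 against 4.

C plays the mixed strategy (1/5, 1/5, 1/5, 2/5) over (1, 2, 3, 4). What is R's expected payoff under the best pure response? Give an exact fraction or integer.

-2/5

I: (-1)·(1/5) + (0)·(1/5) + (-3)·(1/5) + (-8)·(2/5) = -4.
II: (2)·(1/5) + (5)·(1/5) + (-6)·(1/5) + (-3)·(2/5) = -1.
III: (-2)·(1/5) + (-1)·(1/5) + (7)·(1/5) + (-3)·(2/5) = -2/5.
The best pure response is III with expected payoff -2/5.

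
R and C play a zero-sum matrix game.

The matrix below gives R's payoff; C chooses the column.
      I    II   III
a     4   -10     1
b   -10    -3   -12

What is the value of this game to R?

Column I is strictly dominated by III for C (it gives R more in every row).
The remaining 2×2 game on (a, b) × (II, III) has no saddle point. Let R play a with probability p; indifference gives −10p − 3(1−p) = p − 12(1−p), so p = 9/20.
Similarly C's optimal q on II is 13/20, and the value is -10·(13/20) + (1)·(7/20) = -123/20.

-123/20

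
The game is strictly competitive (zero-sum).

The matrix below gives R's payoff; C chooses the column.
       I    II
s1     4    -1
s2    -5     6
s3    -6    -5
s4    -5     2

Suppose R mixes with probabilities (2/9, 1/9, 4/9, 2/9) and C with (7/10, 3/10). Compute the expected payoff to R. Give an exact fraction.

Against (7/10, 3/10), each row's expected payoff is s1: 5/2; s2: -17/10; s3: -57/10; s4: -29/10.
Taking the (2/9, 1/9, 4/9, 2/9)-weighted average: (2/9)·(5/2) + (1/9)·(-17/10) + (4/9)·(-57/10) + (2/9)·(-29/10) = -253/90.

-253/90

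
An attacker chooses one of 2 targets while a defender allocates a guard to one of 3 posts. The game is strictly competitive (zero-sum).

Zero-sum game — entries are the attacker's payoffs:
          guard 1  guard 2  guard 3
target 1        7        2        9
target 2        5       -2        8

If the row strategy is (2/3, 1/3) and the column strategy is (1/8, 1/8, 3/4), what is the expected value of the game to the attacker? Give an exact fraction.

59/8

Against (1/8, 1/8, 3/4), each row's expected payoff is target 1: 63/8; target 2: 51/8.
Taking the (2/3, 1/3)-weighted average: (2/3)·(63/8) + (1/3)·(51/8) = 59/8.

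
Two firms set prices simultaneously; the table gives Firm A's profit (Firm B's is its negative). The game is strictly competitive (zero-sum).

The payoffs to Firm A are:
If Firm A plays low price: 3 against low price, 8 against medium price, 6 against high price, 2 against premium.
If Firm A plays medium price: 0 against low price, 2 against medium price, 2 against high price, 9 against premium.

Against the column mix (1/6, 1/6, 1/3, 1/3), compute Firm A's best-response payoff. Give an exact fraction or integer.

9/2

low price: (3)·(1/6) + (8)·(1/6) + (6)·(1/3) + (2)·(1/3) = 9/2.
medium price: (0)·(1/6) + (2)·(1/6) + (2)·(1/3) + (9)·(1/3) = 4.
The best pure response is low price with expected payoff 9/2.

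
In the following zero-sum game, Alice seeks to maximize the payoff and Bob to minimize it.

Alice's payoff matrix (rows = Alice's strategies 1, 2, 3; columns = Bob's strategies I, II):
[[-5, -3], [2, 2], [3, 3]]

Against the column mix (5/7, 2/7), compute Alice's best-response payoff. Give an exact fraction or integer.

3

1: (-5)·(5/7) + (-3)·(2/7) = -31/7.
2: (2)·(5/7) + (2)·(2/7) = 2.
3: (3)·(5/7) + (3)·(2/7) = 3.
The best pure response is 3 with expected payoff 3.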